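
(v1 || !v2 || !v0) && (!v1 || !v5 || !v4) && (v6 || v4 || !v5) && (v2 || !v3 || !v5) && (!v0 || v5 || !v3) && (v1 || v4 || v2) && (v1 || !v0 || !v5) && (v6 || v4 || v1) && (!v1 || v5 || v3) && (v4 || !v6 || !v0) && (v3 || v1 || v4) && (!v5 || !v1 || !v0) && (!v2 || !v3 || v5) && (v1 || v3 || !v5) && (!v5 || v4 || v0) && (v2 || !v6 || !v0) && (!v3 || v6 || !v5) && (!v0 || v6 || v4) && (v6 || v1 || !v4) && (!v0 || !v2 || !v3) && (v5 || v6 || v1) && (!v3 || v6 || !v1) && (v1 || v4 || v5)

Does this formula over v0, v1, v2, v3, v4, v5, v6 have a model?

Yes, satisfiable

Try v1 = false.
Try v2 = false.
The clause (v4) is unit, so v4 = true.
The clause (v6) is unit, so v6 = true.
The clause (!v0) is unit, so v0 = false.
Try v3 = true.
The clause (!v5) is unit, so v5 = false.
All clauses are satisfied.
A satisfying assignment: v0 ↦ false; v1 ↦ false; v2 ↦ false; v3 ↦ true; v4 ↦ true; v5 ↦ false; v6 ↦ true.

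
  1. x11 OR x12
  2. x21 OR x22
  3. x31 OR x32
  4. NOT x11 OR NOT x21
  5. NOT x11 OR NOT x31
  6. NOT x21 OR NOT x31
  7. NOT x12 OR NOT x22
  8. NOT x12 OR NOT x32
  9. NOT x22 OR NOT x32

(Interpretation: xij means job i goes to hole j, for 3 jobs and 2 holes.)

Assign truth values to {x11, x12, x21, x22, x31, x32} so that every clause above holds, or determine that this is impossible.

Branch on x11: set x11 = true.
Unit clause (NOT x21) forces x21 = false.
Unit clause (x22) forces x22 = true.
Unit clause (NOT x31) forces x31 = false.
Unit clause (x32) forces x32 = true.
That conflicts with the unit clause (NOT x32).
So x11 must be the other value — set x11 = false.
Unit clause (x12) forces x12 = true.
Unit clause (NOT x22) forces x22 = false.
Unit clause (x21) forces x21 = true.
Unit clause (NOT x31) forces x31 = false.
Unit clause (x32) forces x32 = true.
That conflicts with the unit clause (NOT x32).
Both values of x11 lead to a conflict.

UNSATISFIABLE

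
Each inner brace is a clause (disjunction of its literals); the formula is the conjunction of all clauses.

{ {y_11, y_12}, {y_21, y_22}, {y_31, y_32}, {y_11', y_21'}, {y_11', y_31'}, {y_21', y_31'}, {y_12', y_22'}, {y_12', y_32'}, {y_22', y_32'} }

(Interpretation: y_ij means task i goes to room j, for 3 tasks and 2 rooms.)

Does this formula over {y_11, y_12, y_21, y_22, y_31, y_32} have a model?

Try y_11 = 1.
From the singleton clause (y_21'), y_21 = 0.
From the singleton clause (y_22), y_22 = 1.
From the singleton clause (y_31'), y_31 = 0.
From the singleton clause (y_32), y_32 = 1.
That conflicts with the unit clause (y_32').
Backtrack on y_11: now try y_11 = 0.
From the singleton clause (y_12), y_12 = 1.
From the singleton clause (y_22'), y_22 = 0.
From the singleton clause (y_21), y_21 = 1.
From the singleton clause (y_31'), y_31 = 0.
From the singleton clause (y_32), y_32 = 1.
That conflicts with the unit clause (y_32').
Both values of y_11 lead to a conflict.
No assignment satisfies every clause.

No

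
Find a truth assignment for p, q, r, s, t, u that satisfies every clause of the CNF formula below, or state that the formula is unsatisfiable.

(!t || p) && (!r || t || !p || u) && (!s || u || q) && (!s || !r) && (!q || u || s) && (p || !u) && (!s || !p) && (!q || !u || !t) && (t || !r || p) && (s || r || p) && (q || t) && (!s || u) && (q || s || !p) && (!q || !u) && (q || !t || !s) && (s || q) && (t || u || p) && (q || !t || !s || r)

Try t = false.
From the singleton clause (q), q = true.
From the singleton clause (!u), u = false.
From the singleton clause (s), s = true.
Now (!s) is unsatisfied and unit — conflict.
Undo t and try t = true.
From the singleton clause (p), p = true.
From the singleton clause (!s), s = false.
From the singleton clause (q), q = true.
From the singleton clause (u), u = true.
Now (!u) is unsatisfied and unit — conflict.
Both values of t lead to a conflict.

UNSATISFIABLE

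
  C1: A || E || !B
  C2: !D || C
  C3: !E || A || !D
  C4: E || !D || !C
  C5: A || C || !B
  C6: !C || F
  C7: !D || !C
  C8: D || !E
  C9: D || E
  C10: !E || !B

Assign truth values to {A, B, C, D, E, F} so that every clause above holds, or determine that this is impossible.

Case D = false:
(!E) alone gives E = false.
That conflicts with the unit clause (E).
So D must be the other value — set D = true.
(C) alone gives C = true.
That conflicts with the unit clause (!C).
Neither D = true nor D = false works.

UNSATISFIABLE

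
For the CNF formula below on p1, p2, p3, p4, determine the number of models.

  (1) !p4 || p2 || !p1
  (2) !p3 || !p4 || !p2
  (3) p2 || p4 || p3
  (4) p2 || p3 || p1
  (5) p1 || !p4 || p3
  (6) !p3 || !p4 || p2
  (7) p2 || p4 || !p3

There are 2^4 = 16 truth assignments over (p1, p2, p3, p4).
Check each against the 7 clauses (columns in the order p1, p2, p3, p4):
  F F F F  ✗ fails (p2 || p4 || p3)
  F F F T  ✗ fails (p2 || p3 || p1)
  F F T F  ✗ fails (p2 || p4 || !p3)
  F F T T  ✗ fails (!p3 || !p4 || p2)
  F T F F  ✓ satisfies all
  F T F T  ✗ fails (p1 || !p4 || p3)
  F T T F  ✓ satisfies all
  F T T T  ✗ fails (!p3 || !p4 || !p2)
  T F F F  ✗ fails (p2 || p4 || p3)
  T F F T  ✗ fails (!p4 || p2 || !p1)
  T F T F  ✗ fails (p2 || p4 || !p3)
  T F T T  ✗ fails (!p4 || p2 || !p1)
  T T F F  ✓ satisfies all
  T T F T  ✓ satisfies all
  T T T F  ✓ satisfies all
  T T T T  ✗ fails (!p3 || !p4 || !p2)
5 of the 16 rows are models.

5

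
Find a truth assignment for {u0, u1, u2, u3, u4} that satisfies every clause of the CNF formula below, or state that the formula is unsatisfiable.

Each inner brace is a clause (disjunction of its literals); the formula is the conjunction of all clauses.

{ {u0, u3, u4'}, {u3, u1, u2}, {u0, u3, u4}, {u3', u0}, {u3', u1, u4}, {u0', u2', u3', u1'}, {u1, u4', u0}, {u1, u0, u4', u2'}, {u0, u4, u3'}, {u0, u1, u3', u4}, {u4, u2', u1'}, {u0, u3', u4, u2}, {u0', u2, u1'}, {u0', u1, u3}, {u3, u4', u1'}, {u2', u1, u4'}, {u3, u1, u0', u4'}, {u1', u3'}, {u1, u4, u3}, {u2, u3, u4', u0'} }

u0 ↦ 1, u1 ↦ 0, u2 ↦ 0, u3 ↦ 1, u4 ↦ 1

Suppose u3 = 1.
(u0) alone gives u0 = 1.
(u1') alone gives u1 = 0.
(u4) alone gives u4 = 1.
(u2') alone gives u2 = 0.
Every clause now holds.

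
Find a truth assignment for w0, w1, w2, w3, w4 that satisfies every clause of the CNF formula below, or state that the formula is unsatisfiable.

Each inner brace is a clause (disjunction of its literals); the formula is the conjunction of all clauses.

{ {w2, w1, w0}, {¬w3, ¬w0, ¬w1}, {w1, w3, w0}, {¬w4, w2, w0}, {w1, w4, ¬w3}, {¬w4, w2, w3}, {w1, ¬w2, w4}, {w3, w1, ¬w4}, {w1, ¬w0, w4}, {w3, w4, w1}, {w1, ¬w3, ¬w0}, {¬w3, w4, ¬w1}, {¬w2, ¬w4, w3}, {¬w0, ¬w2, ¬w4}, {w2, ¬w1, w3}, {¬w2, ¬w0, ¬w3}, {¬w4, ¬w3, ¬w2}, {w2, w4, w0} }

w0: False, w1: True, w2: True, w3: False, w4: False

Suppose w2 = True.
Suppose w1 = True.
Suppose w3 = False.
The clause (¬w4) is unit, so w4 = False.
All clauses hold; w0 can take either value.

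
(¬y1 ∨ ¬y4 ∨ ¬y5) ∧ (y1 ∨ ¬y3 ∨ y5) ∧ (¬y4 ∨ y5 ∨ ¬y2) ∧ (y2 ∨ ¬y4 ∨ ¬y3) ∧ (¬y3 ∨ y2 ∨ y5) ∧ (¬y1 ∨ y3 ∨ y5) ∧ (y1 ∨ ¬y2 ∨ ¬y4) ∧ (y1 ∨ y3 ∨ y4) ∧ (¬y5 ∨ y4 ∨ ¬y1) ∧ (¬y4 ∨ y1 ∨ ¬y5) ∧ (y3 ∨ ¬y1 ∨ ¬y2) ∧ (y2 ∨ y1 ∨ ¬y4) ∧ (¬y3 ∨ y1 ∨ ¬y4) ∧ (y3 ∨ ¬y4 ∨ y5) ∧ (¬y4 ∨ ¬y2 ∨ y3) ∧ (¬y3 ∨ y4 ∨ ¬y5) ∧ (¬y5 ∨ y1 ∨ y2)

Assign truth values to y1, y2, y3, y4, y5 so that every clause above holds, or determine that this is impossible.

y1=True, y2=True, y3=True, y4=False, y5=False

Try y1 = True.
Try y4 = False.
The clause (¬y5) is unit, so y5 = False.
The clause (y3) is unit, so y3 = True.
The clause (y2) is unit, so y2 = True.
This assignment satisfies each clause.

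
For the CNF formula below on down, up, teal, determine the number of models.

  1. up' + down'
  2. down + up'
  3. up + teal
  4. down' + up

There are 2^3 = 8 truth assignments over (down, up, teal).
Check each against the 4 clauses (columns in the order down, up, teal):
  F F F  ✗ fails (up + teal)
  F F T  ✓ satisfies all
  F T F  ✗ fails (down + up')
  F T T  ✗ fails (down + up')
  T F F  ✗ fails (up + teal)
  T F T  ✗ fails (down' + up)
  T T F  ✗ fails (up' + down')
  T T T  ✗ fails (up' + down')
1 of the 8 rows is a model.

1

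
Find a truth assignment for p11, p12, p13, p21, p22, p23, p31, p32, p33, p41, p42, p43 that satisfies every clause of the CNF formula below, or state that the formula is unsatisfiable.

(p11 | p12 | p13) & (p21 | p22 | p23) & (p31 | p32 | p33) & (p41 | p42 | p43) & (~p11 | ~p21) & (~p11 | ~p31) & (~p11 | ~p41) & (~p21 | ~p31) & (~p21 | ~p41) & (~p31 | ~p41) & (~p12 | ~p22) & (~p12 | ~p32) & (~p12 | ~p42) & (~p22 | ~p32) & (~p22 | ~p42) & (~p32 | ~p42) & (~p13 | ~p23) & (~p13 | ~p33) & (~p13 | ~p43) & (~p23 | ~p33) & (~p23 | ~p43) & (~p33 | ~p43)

Case p11 = 0:
Case p12 = 1:
From the singleton clause (~p22), p22 = 0.
From the singleton clause (~p32), p32 = 0.
From the singleton clause (~p42), p42 = 0.
Case p21 = 1:
From the singleton clause (~p31), p31 = 0.
From the singleton clause (p33), p33 = 1.
From the singleton clause (~p41), p41 = 0.
From the singleton clause (p43), p43 = 1.
That conflicts with the unit clause (~p43).
Undo p21 and try p21 = 0.
From the singleton clause (p23), p23 = 1.
From the singleton clause (~p13), p13 = 0.
From the singleton clause (~p33), p33 = 0.
From the singleton clause (p31), p31 = 1.
From the singleton clause (~p41), p41 = 0.
From the singleton clause (p43), p43 = 1.
That conflicts with the unit clause (~p43).
Neither p21 = 1 nor p21 = 0 works.
Undo p12 and try p12 = 0.
From the singleton clause (p13), p13 = 1.
From the singleton clause (~p23), p23 = 0.
From the singleton clause (~p33), p33 = 0.
From the singleton clause (~p43), p43 = 0.
Case p21 = 1:
From the singleton clause (~p31), p31 = 0.
From the singleton clause (p32), p32 = 1.
From the singleton clause (~p41), p41 = 0.
From the singleton clause (p42), p42 = 1.
That conflicts with the unit clause (~p42).
Undo p21 and try p21 = 0.
From the singleton clause (p22), p22 = 1.
From the singleton clause (~p32), p32 = 0.
From the singleton clause (p31), p31 = 1.
From the singleton clause (~p41), p41 = 0.
From the singleton clause (p42), p42 = 1.
That conflicts with the unit clause (~p42).
Neither p21 = 1 nor p21 = 0 works.
Neither p12 = 1 nor p12 = 0 works.
Undo p11 and try p11 = 1.
From the singleton clause (~p21), p21 = 0.
From the singleton clause (~p31), p31 = 0.
From the singleton clause (~p41), p41 = 0.
Case p22 = 1:
From the singleton clause (~p12), p12 = 0.
From the singleton clause (~p32), p32 = 0.
From the singleton clause (p33), p33 = 1.
From the singleton clause (~p42), p42 = 0.
From the singleton clause (p43), p43 = 1.
That conflicts with the unit clause (~p43).
Undo p22 and try p22 = 0.
From the singleton clause (p23), p23 = 1.
From the singleton clause (~p13), p13 = 0.
From the singleton clause (~p33), p33 = 0.
From the singleton clause (p32), p32 = 1.
From the singleton clause (~p12), p12 = 0.
From the singleton clause (~p42), p42 = 0.
From the singleton clause (p43), p43 = 1.
That conflicts with the unit clause (~p43).
Neither p22 = 1 nor p22 = 0 works.
Neither p11 = 1 nor p11 = 0 works.

UNSATISFIABLE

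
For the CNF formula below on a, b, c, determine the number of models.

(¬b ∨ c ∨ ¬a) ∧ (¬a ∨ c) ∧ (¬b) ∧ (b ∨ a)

1

There are 2^3 = 8 truth assignments over (a, b, c).
Check each against the 4 clauses (columns in the order a, b, c):
  F F F  ✗ fails (b ∨ a)
  F F T  ✗ fails (b ∨ a)
  F T F  ✗ fails (¬b)
  F T T  ✗ fails (¬b)
  T F F  ✗ fails (¬a ∨ c)
  T F T  ✓ satisfies all
  T T F  ✗ fails (¬b ∨ c ∨ ¬a)
  T T T  ✗ fails (¬b)
1 of the 8 rows is a model.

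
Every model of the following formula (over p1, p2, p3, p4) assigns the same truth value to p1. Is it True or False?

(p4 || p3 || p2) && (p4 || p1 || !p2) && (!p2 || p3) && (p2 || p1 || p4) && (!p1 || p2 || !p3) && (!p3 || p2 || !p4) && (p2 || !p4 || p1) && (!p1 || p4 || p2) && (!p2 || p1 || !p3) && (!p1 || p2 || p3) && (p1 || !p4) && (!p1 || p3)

Suppose p1 = false.
(!p4) alone gives p4 = false.
(!p2) alone gives p2 = false.
That conflicts with the unit clause (p2).
So every satisfying assignment has p1 = True.

True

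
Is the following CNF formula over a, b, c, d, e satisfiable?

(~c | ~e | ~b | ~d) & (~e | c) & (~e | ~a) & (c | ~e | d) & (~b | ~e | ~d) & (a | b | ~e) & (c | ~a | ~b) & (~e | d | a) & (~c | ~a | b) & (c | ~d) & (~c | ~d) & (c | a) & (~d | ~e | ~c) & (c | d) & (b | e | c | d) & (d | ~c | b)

Try e = 0.
Try c = 1.
The clause (~d) is unit, so d = 0.
The clause (b) is unit, so b = 1.
No clause remains; a is free.
A satisfying assignment: a=1, b=1, c=1, d=0, e=0.

Yes, satisfiable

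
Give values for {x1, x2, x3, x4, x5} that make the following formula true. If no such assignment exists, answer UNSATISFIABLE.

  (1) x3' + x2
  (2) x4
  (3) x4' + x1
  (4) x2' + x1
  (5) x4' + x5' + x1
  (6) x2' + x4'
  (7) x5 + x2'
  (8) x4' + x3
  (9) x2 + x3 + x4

UNSATISFIABLE

(x4) alone gives x4 = 1.
(x1) alone gives x1 = 1.
(x2') alone gives x2 = 0.
(x3') alone gives x3 = 0.
Now (x3) is unsatisfied and unit — conflict.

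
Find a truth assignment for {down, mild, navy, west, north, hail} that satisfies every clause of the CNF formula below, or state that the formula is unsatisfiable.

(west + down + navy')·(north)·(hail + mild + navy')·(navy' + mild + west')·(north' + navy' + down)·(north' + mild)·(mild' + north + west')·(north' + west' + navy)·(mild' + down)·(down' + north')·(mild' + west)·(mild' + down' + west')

The clause (north) is unit, so north = 1.
The clause (mild) is unit, so mild = 1.
The clause (down) is unit, so down = 1.
That conflicts with the unit clause (down').

UNSATISFIABLE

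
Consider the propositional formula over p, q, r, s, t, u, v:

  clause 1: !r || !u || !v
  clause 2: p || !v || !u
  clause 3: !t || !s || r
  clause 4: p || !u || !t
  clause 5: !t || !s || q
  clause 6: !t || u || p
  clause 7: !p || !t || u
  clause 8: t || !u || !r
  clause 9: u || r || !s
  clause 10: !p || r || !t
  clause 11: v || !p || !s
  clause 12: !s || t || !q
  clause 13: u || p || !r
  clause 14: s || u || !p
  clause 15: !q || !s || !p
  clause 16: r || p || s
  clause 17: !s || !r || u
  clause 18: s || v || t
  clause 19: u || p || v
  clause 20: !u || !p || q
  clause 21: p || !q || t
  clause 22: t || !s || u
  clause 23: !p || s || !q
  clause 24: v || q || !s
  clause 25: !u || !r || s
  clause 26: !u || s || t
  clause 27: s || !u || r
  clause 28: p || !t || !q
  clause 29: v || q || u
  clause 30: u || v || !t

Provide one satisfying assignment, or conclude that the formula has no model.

Branch on r: set r = false.
Branch on t: set t = false.
Branch on u: set u = true.
(s) alone gives s = true.
(!q) alone gives q = false.
(!p) alone gives p = false.
(!v) alone gives v = false.
That conflicts with the unit clause (v).
So u must be the other value — set u = false.
(!s) alone gives s = false.
(!p) alone gives p = false.
That conflicts with the unit clause (p).
Both values of u lead to a conflict.
So t must be the other value — set t = true.
(!s) alone gives s = false.
(!p) alone gives p = false.
That conflicts with the unit clause (p).
Both values of t lead to a conflict.
So r must be the other value — set r = true.
Branch on u: set u = false.
(p) alone gives p = true.
(!t) alone gives t = false.
(s) alone gives s = true.
That conflicts with the unit clause (!s).
So u must be the other value — set u = true.
(!v) alone gives v = false.
(t) alone gives t = true.
(p) alone gives p = true.
(!s) alone gives s = false.
That conflicts with the unit clause (s).
Both values of u lead to a conflict.
Both values of r lead to a conflict.

UNSATISFIABLE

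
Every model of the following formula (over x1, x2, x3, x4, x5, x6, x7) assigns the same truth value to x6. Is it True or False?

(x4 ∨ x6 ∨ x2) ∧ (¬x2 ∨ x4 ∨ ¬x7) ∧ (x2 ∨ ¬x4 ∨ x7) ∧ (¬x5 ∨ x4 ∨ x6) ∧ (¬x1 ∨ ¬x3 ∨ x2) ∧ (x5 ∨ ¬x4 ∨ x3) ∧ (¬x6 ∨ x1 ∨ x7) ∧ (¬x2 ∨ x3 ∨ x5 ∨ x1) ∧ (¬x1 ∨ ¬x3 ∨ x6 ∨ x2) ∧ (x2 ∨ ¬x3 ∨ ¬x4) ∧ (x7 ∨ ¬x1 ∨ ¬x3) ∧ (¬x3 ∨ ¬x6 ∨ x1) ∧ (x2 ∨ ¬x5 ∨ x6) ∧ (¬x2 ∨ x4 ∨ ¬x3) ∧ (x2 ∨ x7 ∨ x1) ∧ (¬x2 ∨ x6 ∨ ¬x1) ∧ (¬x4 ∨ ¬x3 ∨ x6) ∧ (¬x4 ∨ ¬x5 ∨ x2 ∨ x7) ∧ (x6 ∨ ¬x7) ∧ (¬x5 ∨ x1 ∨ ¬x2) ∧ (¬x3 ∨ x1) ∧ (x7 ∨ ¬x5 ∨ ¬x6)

Suppose x6 = False.
Unit clause (¬x7) forces x7 = False.
Branch on x4: set x4 = True.
Unit clause (x2) forces x2 = True.
Unit clause (¬x1) forces x1 = False.
Unit clause (¬x3) forces x3 = False.
Unit clause (x5) forces x5 = True.
But (¬x5) is also a unit clause — contradiction.
Backtrack on x4: now try x4 = False.
Unit clause (x2) forces x2 = True.
Unit clause (¬x5) forces x5 = False.
Unit clause (¬x3) forces x3 = False.
Unit clause (x1) forces x1 = True.
But (¬x1) is also a unit clause — contradiction.
Both values of x4 lead to a conflict.
So every satisfying assignment has x6 = True.

True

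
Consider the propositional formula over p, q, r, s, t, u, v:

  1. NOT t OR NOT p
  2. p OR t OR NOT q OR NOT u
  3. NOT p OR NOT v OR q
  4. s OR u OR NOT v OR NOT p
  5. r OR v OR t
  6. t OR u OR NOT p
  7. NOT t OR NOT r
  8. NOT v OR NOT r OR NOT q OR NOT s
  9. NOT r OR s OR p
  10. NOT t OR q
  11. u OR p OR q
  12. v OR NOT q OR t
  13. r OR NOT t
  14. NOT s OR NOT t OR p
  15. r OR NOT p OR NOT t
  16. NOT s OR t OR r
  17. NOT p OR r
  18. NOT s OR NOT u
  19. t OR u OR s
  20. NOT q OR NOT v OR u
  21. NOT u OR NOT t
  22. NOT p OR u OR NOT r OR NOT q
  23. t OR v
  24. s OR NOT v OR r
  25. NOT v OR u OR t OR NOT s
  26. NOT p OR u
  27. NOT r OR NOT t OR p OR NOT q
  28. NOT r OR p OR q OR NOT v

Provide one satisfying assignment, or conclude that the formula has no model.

p=true, q=true, r=true, s=false, t=false, u=true, v=true

Case t = false:
The clause (v) is unit, so v = true.
Case p = true:
The clause (q) is unit, so q = true.
The clause (u) is unit, so u = true.
The clause (r) is unit, so r = true.
The clause (NOT s) is unit, so s = false.
Every clause now holds.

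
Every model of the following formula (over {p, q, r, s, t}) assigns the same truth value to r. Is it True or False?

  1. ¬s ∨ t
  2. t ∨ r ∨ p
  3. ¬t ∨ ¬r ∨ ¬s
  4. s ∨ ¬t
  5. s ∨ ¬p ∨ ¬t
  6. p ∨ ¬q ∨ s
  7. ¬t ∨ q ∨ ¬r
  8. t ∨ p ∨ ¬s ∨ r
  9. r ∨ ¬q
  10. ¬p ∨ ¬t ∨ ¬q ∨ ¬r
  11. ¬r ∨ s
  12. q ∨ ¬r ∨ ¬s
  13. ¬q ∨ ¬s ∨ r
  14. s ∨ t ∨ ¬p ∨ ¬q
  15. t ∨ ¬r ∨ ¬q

False

Suppose r = True.
From the singleton clause (s), s = True.
From the singleton clause (t), t = True.
Now (¬t) is unsatisfied and unit — conflict.
So every satisfying assignment has r = False.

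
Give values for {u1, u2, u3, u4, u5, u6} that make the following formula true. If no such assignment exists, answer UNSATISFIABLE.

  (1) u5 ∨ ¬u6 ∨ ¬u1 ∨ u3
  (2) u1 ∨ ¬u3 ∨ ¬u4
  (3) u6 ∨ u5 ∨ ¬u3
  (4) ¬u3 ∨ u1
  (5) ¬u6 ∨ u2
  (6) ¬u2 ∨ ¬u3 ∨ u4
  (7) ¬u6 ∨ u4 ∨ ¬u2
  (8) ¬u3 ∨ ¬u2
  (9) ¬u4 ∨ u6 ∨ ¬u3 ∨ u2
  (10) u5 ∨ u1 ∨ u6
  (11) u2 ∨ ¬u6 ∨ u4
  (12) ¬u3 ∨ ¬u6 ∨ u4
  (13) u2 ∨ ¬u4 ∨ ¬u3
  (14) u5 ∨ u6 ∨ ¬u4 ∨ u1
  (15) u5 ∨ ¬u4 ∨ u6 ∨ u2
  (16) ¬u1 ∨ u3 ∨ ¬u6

u1=True; u2=False; u3=False; u4=True; u5=True; u6=False

Suppose u3 = False.
Suppose u6 = False.
Suppose u5 = True.
Every clause is now satisfied; u1, u2, u4 are unconstrained.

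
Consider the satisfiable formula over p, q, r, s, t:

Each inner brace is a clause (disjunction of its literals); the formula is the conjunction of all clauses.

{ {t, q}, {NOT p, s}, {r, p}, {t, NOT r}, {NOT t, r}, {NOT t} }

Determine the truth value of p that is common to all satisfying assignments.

Suppose p = false.
The clause (r) is unit, so r = true.
The clause (t) is unit, so t = true.
But (NOT t) is also a unit clause — contradiction.
So every satisfying assignment has p = True.

True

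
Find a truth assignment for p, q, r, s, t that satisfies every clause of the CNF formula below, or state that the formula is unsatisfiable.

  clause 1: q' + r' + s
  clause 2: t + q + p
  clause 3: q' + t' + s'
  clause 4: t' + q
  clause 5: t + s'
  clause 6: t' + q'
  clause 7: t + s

UNSATISFIABLE

Branch on t: set t = 0.
The clause (s') is unit, so s = 0.
That conflicts with the unit clause (s).
So t must be the other value — set t = 1.
The clause (q) is unit, so q = 1.
That conflicts with the unit clause (q').
Neither t = 1 nor t = 0 works.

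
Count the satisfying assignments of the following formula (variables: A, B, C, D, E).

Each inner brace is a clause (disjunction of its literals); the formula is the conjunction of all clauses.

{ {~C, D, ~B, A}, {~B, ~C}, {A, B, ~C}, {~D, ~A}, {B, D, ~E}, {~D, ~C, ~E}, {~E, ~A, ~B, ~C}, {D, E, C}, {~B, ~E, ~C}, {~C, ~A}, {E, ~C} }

6

There are 2^5 = 32 truth assignments over (A, B, C, D, E).
Split on A. With A = 1, the clauses containing A are satisfied and ~A drops from the rest; 1 of the 2^4 = 16 assignments to the other variables satisfy what remains.
With A = 0, by the same count on the reduced clause set, 5 assignments work.
Total: 1 + 5 = 6.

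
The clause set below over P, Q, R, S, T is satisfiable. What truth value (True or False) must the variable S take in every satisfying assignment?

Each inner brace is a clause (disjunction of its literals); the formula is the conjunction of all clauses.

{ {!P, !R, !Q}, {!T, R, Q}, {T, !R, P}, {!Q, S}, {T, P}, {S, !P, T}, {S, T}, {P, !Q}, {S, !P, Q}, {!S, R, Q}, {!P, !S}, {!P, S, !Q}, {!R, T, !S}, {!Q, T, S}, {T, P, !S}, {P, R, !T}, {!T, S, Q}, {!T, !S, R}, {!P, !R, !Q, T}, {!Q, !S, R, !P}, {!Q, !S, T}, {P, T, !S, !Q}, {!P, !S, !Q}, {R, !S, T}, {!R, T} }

Suppose S = false.
The clause (!Q) is unit, so Q = false.
The clause (T) is unit, so T = true.
Now (!T) is unsatisfied and unit — conflict.
So every satisfying assignment has S = True.

True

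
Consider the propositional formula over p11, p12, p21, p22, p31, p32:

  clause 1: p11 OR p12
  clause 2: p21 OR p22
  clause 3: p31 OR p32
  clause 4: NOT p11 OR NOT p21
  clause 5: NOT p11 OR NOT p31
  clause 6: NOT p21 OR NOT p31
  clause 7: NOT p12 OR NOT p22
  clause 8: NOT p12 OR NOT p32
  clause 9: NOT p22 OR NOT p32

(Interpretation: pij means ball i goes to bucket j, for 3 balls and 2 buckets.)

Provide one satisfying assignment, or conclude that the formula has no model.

UNSATISFIABLE

Try p11 = true.
From the singleton clause (NOT p21), p21 = false.
From the singleton clause (p22), p22 = true.
From the singleton clause (NOT p31), p31 = false.
From the singleton clause (p32), p32 = true.
Now (NOT p32) is unsatisfied and unit — conflict.
That branch fails; take p11 = false instead.
From the singleton clause (p12), p12 = true.
From the singleton clause (NOT p22), p22 = false.
From the singleton clause (p21), p21 = true.
From the singleton clause (NOT p31), p31 = false.
From the singleton clause (p32), p32 = true.
Now (NOT p32) is unsatisfied and unit — conflict.
Neither p11 = true nor p11 = false works.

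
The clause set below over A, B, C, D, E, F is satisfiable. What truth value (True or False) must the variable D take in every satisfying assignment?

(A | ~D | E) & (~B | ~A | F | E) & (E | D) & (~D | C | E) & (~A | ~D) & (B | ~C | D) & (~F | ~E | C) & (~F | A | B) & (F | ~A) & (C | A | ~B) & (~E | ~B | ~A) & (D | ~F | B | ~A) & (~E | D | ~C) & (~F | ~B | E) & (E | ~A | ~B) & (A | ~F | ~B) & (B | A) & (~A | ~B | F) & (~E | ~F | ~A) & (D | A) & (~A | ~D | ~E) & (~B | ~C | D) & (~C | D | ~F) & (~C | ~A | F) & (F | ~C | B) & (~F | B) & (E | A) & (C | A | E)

Suppose D = 0.
Unit clause (E) forces E = 1.
Unit clause (~C) forces C = 0.
Unit clause (~F) forces F = 0.
Unit clause (~A) forces A = 0.
Now (A) is unsatisfied and unit — conflict.
So every satisfying assignment has D = True.

True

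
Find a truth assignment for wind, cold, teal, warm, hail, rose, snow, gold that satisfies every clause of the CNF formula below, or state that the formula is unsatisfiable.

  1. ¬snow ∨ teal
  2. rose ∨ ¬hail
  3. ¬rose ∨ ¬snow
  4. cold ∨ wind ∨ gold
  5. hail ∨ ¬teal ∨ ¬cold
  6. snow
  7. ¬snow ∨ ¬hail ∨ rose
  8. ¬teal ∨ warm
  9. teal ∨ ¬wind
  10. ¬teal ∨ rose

From the singleton clause (snow), snow = True.
From the singleton clause (teal), teal = True.
From the singleton clause (¬rose), rose = False.
Now (rose) is unsatisfied and unit — conflict.

UNSATISFIABLE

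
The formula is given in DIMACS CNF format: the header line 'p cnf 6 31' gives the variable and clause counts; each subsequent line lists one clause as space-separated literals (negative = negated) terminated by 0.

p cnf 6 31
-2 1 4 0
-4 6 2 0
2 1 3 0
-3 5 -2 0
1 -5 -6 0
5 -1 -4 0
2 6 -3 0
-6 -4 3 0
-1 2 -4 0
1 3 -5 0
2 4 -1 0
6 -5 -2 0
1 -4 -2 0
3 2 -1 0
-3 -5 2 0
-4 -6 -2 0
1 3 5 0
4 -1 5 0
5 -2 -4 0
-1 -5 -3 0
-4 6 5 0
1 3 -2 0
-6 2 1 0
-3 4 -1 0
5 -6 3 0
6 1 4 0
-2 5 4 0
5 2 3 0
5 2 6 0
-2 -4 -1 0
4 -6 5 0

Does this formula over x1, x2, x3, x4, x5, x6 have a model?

Branch on x2: set x2 = True.
Branch on x1: set x1 = True.
(¬x4) alone gives x4 = False.
(x5) alone gives x5 = True.
(x6) alone gives x6 = True.
(¬x3) alone gives x3 = False.
Every clause now holds.
A satisfying assignment: x1: True; x2: True; x3: False; x4: False; x5: True; x6: True.

Yes, satisfiable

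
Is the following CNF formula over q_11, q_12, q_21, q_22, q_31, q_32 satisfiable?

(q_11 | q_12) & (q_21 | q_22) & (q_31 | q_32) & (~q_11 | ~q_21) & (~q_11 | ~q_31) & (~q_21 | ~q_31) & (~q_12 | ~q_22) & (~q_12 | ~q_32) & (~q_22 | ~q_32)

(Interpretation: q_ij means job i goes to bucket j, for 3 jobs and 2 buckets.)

No, unsatisfiable

Try q_11 = 1.
(~q_21) alone gives q_21 = 0.
(q_22) alone gives q_22 = 1.
(~q_31) alone gives q_31 = 0.
(q_32) alone gives q_32 = 1.
That conflicts with the unit clause (~q_32).
Backtrack on q_11: now try q_11 = 0.
(q_12) alone gives q_12 = 1.
(~q_22) alone gives q_22 = 0.
(q_21) alone gives q_21 = 1.
(~q_31) alone gives q_31 = 0.
(q_32) alone gives q_32 = 1.
That conflicts with the unit clause (~q_32).
Either choice for q_11 ends in contradiction.
No assignment satisfies every clause.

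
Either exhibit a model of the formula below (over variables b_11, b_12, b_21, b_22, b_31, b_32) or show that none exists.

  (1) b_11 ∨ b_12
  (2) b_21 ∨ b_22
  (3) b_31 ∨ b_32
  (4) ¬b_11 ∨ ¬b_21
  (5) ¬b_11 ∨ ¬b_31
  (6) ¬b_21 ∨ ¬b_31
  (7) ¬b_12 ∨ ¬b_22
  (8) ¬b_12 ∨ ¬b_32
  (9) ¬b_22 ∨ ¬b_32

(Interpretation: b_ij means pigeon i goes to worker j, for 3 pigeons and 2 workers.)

Try b_11 = True.
From the singleton clause (¬b_21), b_21 = False.
From the singleton clause (b_22), b_22 = True.
From the singleton clause (¬b_31), b_31 = False.
From the singleton clause (b_32), b_32 = True.
But (¬b_32) is also a unit clause — contradiction.
That branch fails; take b_11 = False instead.
From the singleton clause (b_12), b_12 = True.
From the singleton clause (¬b_22), b_22 = False.
From the singleton clause (b_21), b_21 = True.
From the singleton clause (¬b_31), b_31 = False.
From the singleton clause (b_32), b_32 = True.
But (¬b_32) is also a unit clause — contradiction.
Neither b_11 = True nor b_11 = False works.

UNSATISFIABLE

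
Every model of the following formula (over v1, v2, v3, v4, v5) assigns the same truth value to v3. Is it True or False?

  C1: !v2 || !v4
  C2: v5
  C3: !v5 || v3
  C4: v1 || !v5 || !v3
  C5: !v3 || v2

Suppose v3 = false.
Unit clause (v5) forces v5 = true.
That conflicts with the unit clause (!v5).
So every satisfying assignment has v3 = True.

True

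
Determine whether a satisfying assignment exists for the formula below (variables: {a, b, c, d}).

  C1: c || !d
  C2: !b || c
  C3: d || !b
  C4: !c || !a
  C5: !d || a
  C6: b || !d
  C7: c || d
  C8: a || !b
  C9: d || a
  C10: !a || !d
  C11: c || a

Unsatisfiable

Suppose c = true.
From the singleton clause (!a), a = false.
From the singleton clause (!d), d = false.
But (d) is also a unit clause — contradiction.
So c must be the other value — set c = false.
From the singleton clause (!d), d = false.
But (d) is also a unit clause — contradiction.
Either choice for c ends in contradiction.
No assignment satisfies every clause.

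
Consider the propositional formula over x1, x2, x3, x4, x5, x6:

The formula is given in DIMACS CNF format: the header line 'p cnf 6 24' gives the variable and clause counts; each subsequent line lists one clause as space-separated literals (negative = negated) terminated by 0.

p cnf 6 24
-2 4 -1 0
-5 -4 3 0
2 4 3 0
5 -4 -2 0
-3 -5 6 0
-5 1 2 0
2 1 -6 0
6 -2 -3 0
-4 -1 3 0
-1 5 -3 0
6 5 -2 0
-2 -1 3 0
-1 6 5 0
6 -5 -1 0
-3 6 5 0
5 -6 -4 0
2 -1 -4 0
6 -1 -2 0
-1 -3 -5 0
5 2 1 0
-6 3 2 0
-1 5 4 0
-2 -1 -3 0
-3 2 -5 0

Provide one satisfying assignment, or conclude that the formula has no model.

Suppose x2 = True.
Suppose x4 = False.
(¬x1) alone gives x1 = False.
Suppose x6 = True.
All clauses hold; x3, x5 can take either value.

x1=False, x2=True, x3=True, x4=False, x5=True, x6=True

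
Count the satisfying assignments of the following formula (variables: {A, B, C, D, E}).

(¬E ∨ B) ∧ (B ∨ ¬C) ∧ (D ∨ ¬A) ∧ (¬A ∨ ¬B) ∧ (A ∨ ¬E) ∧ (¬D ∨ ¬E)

7

There are 2^5 = 32 truth assignments over (A, B, C, D, E).
Split on B. With B = True, the clauses containing B are satisfied and ¬B drops from the rest; 4 of the 2^4 = 16 assignments to the other variables satisfy what remains.
With B = False, by the same count on the reduced clause set, 3 assignments work.
(One model: A=F, B=F, C=F, D=F, E=F.)
Total: 4 + 3 = 7.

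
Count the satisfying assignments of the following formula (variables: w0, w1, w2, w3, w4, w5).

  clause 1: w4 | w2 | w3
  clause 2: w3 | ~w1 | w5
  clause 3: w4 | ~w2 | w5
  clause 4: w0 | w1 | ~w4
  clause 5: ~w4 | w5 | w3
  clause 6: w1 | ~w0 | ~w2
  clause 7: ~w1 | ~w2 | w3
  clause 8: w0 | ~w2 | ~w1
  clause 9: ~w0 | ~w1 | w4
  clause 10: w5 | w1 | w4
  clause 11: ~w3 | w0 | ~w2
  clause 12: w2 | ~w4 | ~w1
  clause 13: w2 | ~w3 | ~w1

8

There are 2^6 = 64 truth assignments over (w0, w1, w2, w3, w4, w5).
Split on w5. With w5 = 1, the clauses containing w5 are satisfied and ~w5 drops from the rest; 6 of the 2^5 = 32 assignments to the other variables satisfy what remains.
With w5 = 0, by the same count on the reduced clause set, 2 assignments work.
(One model: w0=F, w1=F, w2=F, w3=T, w4=F, w5=T.)
Total: 6 + 2 = 8.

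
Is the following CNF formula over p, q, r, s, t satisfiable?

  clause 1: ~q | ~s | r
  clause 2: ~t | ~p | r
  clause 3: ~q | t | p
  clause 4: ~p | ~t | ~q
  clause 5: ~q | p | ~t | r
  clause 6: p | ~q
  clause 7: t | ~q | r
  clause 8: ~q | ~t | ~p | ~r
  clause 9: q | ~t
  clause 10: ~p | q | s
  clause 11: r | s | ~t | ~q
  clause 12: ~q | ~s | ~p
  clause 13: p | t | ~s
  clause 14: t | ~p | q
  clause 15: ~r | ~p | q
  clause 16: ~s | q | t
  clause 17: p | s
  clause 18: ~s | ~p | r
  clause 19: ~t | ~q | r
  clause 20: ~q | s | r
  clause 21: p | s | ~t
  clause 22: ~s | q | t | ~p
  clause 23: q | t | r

Yes, satisfiable

Case p = 1:
Case t = 0:
The clause (q) is unit, so q = 1.
The clause (r) is unit, so r = 1.
The clause (~s) is unit, so s = 0.
This assignment satisfies each clause.
A satisfying assignment: p=1; q=1; r=1; s=0; t=0.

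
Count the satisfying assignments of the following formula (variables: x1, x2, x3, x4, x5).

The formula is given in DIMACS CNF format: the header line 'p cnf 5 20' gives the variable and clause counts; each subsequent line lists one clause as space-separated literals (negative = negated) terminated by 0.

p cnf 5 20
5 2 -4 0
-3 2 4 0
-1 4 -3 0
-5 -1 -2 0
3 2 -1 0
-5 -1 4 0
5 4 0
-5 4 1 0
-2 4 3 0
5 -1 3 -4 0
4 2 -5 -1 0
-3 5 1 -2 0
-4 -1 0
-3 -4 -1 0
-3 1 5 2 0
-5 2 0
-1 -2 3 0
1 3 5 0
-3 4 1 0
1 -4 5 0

There are 2^5 = 32 truth assignments over (x1, x2, x3, x4, x5).
Split on x2. With x2 = True, the clauses containing x2 are satisfied and ¬x2 drops from the rest; 2 of the 2^4 = 16 assignments to the other variables satisfy what remains.
With x2 = False, by the same count on the reduced clause set, 0 assignments work.
(One model: x1=F, x2=T, x3=F, x4=T, x5=T.)
Total: 2 + 0 = 2.

2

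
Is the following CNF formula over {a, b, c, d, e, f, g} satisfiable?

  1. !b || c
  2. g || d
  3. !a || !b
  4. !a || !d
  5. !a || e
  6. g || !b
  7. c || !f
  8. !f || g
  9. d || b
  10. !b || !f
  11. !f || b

Branch on b: set b = false.
Unit clause (d) forces d = true.
Unit clause (!a) forces a = false.
Unit clause (!f) forces f = false.
Every clause is now satisfied; c, e, g are unconstrained.
A satisfying assignment: a: false; b: false; c: false; d: true; e: true; f: false; g: false.

Satisfiable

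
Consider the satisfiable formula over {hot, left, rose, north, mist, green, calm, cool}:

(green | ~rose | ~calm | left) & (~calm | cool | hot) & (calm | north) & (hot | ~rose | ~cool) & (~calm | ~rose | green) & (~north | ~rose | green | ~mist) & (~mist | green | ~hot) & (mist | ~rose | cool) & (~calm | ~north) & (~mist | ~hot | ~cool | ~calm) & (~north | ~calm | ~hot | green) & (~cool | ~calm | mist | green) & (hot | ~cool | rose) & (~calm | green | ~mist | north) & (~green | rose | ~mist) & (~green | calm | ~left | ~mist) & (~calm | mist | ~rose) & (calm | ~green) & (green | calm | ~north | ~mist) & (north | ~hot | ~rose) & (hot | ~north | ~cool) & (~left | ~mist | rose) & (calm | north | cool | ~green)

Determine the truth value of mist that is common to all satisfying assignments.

False

Suppose mist = 1.
Suppose calm = 1.
(~north) alone gives north = 0.
(green) alone gives green = 1.
(rose) alone gives rose = 1.
(~hot) alone gives hot = 0.
(cool) alone gives cool = 1.
Now (~cool) is unsatisfied and unit — conflict.
Backtrack on calm: now try calm = 0.
(north) alone gives north = 1.
(~green) alone gives green = 0.
Now (green) is unsatisfied and unit — conflict.
Neither calm = 1 nor calm = 0 works.
So every satisfying assignment has mist = False.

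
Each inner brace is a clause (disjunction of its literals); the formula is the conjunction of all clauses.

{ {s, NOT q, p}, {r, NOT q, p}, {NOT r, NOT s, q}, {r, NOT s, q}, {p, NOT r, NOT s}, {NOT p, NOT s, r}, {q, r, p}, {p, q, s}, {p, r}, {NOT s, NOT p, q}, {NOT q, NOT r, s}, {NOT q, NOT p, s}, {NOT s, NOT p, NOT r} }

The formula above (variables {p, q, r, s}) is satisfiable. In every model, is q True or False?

Suppose q = true.
Case s = true:
Case r = true:
From the singleton clause (p), p = true.
But (NOT p) is also a unit clause — contradiction.
So r must be the other value — set r = false.
From the singleton clause (p), p = true.
But (NOT p) is also a unit clause — contradiction.
Both values of r lead to a conflict.
So s must be the other value — set s = false.
From the singleton clause (p), p = true.
But (NOT p) is also a unit clause — contradiction.
Both values of s lead to a conflict.
So every satisfying assignment has q = False.

False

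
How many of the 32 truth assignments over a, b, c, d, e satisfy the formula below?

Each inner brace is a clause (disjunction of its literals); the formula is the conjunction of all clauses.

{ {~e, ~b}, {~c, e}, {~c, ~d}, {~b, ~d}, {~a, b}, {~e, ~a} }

There are 2^5 = 32 truth assignments over (a, b, c, d, e).
Split on b. With b = 1, the clauses containing b are satisfied and ~b drops from the rest; 2 of the 2^4 = 16 assignments to the other variables satisfy what remains.
With b = 0, by the same count on the reduced clause set, 5 assignments work.
Total: 2 + 5 = 7.

7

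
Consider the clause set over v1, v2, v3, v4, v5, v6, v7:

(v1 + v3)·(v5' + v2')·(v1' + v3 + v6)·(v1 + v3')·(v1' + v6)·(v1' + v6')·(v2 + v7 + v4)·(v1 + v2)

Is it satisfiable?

No

Suppose v1 = 1.
From the singleton clause (v6), v6 = 1.
But (v6') is also a unit clause — contradiction.
That branch fails; take v1 = 0 instead.
From the singleton clause (v3), v3 = 1.
But (v3') is also a unit clause — contradiction.
Either choice for v1 ends in contradiction.
No assignment satisfies every clause.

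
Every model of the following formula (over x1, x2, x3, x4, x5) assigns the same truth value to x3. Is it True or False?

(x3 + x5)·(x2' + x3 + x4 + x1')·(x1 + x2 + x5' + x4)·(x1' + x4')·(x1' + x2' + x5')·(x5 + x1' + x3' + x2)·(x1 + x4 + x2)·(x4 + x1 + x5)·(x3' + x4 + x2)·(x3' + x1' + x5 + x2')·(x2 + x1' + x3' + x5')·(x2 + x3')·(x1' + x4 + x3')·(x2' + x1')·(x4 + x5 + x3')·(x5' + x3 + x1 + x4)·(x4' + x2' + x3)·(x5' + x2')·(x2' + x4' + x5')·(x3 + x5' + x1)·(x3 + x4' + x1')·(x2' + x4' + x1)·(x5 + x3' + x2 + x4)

Suppose x3 = 1.
The clause (x2) is unit, so x2 = 1.
The clause (x1') is unit, so x1 = 0.
The clause (x5') is unit, so x5 = 0.
The clause (x4) is unit, so x4 = 1.
But (x4') is also a unit clause — contradiction.
So every satisfying assignment has x3 = False.

False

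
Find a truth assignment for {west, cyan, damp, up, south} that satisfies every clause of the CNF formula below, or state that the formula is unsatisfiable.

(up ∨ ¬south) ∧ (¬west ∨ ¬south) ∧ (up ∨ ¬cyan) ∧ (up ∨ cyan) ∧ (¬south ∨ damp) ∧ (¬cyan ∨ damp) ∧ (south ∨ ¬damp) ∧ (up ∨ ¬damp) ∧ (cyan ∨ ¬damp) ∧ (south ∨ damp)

Branch on up: set up = True.
Branch on west: set west = False.
Branch on south: set south = True.
Unit clause (damp) forces damp = True.
Unit clause (cyan) forces cyan = True.
Every clause now holds.

west: False; cyan: True; damp: True; up: True; south: True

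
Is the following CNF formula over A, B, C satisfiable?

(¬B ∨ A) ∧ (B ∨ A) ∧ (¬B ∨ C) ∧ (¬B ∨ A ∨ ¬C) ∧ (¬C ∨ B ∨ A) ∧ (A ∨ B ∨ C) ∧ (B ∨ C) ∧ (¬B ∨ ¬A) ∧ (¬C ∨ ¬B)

Suppose B = False.
From the singleton clause (A), A = True.
From the singleton clause (C), C = True.
Every clause now holds.
A satisfying assignment: A: True, B: False, C: True.

Yes, satisfiable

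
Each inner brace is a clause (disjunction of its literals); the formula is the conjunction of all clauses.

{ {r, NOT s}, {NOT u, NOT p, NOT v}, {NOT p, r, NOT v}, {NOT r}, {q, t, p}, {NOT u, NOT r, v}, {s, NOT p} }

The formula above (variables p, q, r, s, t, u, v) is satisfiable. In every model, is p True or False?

Suppose p = true.
(NOT r) alone gives r = false.
(NOT s) alone gives s = false.
That conflicts with the unit clause (s).
So every satisfying assignment has p = False.

False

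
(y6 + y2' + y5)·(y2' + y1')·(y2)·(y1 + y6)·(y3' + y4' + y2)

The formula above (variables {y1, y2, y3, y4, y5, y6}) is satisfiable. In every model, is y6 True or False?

Suppose y6 = 0.
(y2) alone gives y2 = 1.
(y5) alone gives y5 = 1.
(y1') alone gives y1 = 0.
That conflicts with the unit clause (y1).
So every satisfying assignment has y6 = True.

True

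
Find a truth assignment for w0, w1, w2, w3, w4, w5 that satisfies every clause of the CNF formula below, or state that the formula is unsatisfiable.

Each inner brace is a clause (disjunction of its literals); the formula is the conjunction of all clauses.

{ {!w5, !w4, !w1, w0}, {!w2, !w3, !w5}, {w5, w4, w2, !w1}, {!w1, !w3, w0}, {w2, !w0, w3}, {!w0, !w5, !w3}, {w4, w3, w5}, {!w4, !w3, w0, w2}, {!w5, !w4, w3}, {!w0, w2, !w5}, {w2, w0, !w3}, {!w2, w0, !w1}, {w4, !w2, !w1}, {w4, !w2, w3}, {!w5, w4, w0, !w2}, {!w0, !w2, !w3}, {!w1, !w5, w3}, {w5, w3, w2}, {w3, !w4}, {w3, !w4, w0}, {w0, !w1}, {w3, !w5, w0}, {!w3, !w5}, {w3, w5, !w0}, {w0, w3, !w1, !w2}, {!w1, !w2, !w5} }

w0=true; w1=false; w2=false; w3=true; w4=false; w5=false

Try w3 = true.
The clause (!w5) is unit, so w5 = false.
Try w1 = false.
Try w2 = false.
The clause (w0) is unit, so w0 = true.
No clause remains; w4 is free.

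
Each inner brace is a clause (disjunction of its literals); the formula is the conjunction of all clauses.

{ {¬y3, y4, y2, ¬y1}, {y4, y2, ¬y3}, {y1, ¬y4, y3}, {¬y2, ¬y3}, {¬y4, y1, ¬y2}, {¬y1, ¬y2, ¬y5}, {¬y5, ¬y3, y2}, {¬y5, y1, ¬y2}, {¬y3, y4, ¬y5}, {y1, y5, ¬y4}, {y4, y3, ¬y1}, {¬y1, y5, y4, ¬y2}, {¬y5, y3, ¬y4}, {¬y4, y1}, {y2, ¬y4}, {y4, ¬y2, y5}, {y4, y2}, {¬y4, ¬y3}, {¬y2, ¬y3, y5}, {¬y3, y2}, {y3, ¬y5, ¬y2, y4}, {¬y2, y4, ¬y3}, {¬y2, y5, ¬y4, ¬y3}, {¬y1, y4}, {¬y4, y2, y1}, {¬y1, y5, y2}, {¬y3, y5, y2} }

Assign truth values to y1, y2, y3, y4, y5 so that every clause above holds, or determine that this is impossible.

y1 ↦ True; y2 ↦ True; y3 ↦ False; y4 ↦ True; y5 ↦ False

Suppose y2 = True.
(¬y3) alone gives y3 = False.
Suppose y1 = True.
(¬y5) alone gives y5 = False.
(y4) alone gives y4 = True.
This assignment satisfies each clause.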